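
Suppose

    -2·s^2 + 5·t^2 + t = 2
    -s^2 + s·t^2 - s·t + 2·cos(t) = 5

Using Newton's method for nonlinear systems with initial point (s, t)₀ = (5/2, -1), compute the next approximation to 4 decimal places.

(2.0331, -1.6479)

At (5/2, -1): F = (-10.5000, -5.169395).
Jacobian J = [[-4·s, 10·t + 1], [-2·s + t^2 - t, 2·s·t - s - 2·sin(t)]].
At the point, J = [[-10.0000, -9.0000], [-3.0000, -5.817058]] (det J = 31.170580).
Solving J·Δ = −F gives Δ = (-0.4669, -0.6479).
Then the next iterate is (s, t)₁ = (2.0331, -1.6479).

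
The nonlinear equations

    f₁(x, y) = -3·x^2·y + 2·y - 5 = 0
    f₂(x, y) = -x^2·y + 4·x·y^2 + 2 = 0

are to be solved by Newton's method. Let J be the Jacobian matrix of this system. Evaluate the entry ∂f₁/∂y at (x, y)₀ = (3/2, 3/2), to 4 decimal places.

-4.7500

∂f₁/∂y = -3·x^2 + 2.
At (3/2, 3/2) this is -4.7500.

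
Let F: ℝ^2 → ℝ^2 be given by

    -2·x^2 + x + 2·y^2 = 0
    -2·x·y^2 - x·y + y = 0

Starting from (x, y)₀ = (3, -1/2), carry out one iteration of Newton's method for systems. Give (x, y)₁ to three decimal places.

(1.659, -0.375)

At (3, -1/2): F = (-14.500, -0.500).
Jacobian J = [[-4·x + 1, 4·y], [-2·y^2 - y, -4·x·y - x + 1]].
At the point, J = [[-11.000, -2.000], [0.000, 4.000]] (det J = -44.000).
Solving J·Δ = −F gives Δ = (-1.341, 0.125).
Then the next iterate is (x, y)₁ = (1.659, -0.375).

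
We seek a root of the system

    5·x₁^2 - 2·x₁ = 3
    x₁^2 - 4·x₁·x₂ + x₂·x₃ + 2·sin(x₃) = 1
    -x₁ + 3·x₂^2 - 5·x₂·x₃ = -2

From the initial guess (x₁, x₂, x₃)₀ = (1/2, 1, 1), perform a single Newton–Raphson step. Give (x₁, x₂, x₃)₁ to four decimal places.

At (1/2, 1, 1): F = (-2.7500, -0.067058, -0.5000).
Jacobian J = [[10·x₁ - 2, 0, 0], [2·x₁ - 4·x₂, -4·x₁ + x₃, x₂ + 2·cos(x₃)], [-1, 6·x₂ - 5·x₃, -5·x₂]].
At the point, J = [[3.0000, 0.0000, 0.0000], [-3.0000, -1.0000, 2.080605], [-1.0000, 1.0000, -5.0000]] (det J = 8.758186).
Solving J·Δ = −F gives Δ = (0.9167, -5.8344, -1.4502).
Then the next iterate is (x₁, x₂, x₃)₁ = (1.4167, -4.8344, -0.4502).

(1.4167, -4.8344, -0.4502)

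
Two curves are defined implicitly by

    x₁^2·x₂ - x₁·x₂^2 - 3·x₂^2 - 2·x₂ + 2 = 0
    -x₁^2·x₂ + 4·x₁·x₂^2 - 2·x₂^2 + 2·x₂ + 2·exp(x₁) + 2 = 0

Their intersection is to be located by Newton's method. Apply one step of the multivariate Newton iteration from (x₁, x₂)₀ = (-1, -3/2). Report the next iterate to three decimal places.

(1.178, -1.627)

At (-1, -3/2): F = (-1.000, -12.26424).
Jacobian J = [[2·x₁·x₂ - x₂^2, x₁^2 - 2·x₁·x₂ - 6·x₂ - 2], [-2·x₁·x₂ + 4·x₂^2 + 2·exp(x₁), -x₁^2 + 8·x₁·x₂ - 4·x₂ + 2]].
At the point, J = [[0.750, 5.000], [6.73576, 19.000]] (det J = -19.42879).
Solving J·Δ = −F gives Δ = (2.178, -0.127).
Then the next iterate is (x₁, x₂)₁ = (1.178, -1.627).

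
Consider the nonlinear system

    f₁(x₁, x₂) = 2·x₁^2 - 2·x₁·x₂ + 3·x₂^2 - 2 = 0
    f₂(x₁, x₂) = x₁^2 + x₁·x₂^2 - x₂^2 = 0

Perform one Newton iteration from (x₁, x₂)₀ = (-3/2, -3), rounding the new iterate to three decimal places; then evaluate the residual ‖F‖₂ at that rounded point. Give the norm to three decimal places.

At (-3/2, -3): F = (20.500, -20.250).
Jacobian J = [[4·x₁ - 2·x₂, -2·x₁ + 6·x₂], [2·x₁ + x₂^2, 2·x₁·x₂ - 2·x₂]].
At the point, J = [[0.000, -15.000], [6.000, 15.000]] (det J = 90.000).
Solving J·Δ = −F gives Δ = (-0.042, 1.367).
Then the next iterate is (x₁, x₂)₁ = (-1.542, -1.633).
Re-evaluating at (-1.542, -1.633): F = (5.71942, -4.40096), so ‖F‖₂ = 7.217.

7.217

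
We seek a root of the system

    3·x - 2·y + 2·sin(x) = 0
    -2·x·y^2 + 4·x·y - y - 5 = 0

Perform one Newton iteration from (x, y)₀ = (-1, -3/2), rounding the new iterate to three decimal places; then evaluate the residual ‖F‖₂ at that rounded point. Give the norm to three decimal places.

At (-1, -3/2): F = (-1.68294, 7.000).
Jacobian J = [[2·cos(x) + 3, -2], [-2·y^2 + 4·y, -4·x·y + 4·x - 1]].
At the point, J = [[4.08060, -2.000], [-10.500, -11.000]] (det J = -65.88665).
Solving J·Δ = −F gives Δ = (0.493, 0.165).
Then the next iterate is (x, y)₁ = (-0.507, -1.335).
Re-evaluating at (-0.507, -1.335): F = (0.17789, 0.84956), so ‖F‖₂ = 0.868.

0.868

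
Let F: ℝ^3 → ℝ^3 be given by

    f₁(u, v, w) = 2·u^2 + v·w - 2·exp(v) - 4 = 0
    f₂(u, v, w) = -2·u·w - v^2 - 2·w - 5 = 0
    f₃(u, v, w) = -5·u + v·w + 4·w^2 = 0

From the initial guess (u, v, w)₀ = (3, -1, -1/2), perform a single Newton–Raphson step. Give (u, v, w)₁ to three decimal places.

At (3, -1, -1/2): F = (13.76424, -2.000, -13.500).
Jacobian J = [[4·u, w - 2·exp(v), v], [-2·w, -2·v, -2·u - 2], [-5, w, v + 8·w]].
At the point, J = [[12.000, -1.23576, -1.000], [1.000, 2.000, -8.000], [-5.000, -0.500, -5.000]] (det J = -233.10915).
Solving J·Δ = −F gives Δ = (-1.466, -2.287, -1.005).
Then the next iterate is (u, v, w)₁ = (1.534, -3.287, -1.505).

(1.534, -3.287, -1.505)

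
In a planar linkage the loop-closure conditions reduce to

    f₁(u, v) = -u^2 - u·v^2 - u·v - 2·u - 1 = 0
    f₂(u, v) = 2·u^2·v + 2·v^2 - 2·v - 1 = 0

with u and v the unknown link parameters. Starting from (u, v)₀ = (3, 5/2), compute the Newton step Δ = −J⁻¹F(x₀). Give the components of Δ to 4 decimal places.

At (3, 5/2): F = (-42.2500, 51.5000).
Jacobian J = [[-2·u - v^2 - v - 2, -2·u·v - u], [4·u·v, 2·u^2 + 4·v - 2]].
At the point, J = [[-16.7500, -18.0000], [30.0000, 26.0000]] (det J = 104.5000).
Solving J·Δ = −F gives Δ = (1.6411, -3.8744).

(1.6411, -3.8744)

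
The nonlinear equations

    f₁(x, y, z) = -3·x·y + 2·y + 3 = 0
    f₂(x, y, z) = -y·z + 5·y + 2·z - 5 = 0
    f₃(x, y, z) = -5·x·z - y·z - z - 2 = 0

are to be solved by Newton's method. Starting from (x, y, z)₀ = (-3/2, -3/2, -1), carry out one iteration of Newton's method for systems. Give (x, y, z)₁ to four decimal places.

At (-3/2, -3/2, -1): F = (-6.7500, -16.0000, -10.0000).
Jacobian J = [[-3·y, -3·x + 2, 0], [0, -z + 5, -y + 2], [-5·z, -z, -5·x - y - 1]].
At the point, J = [[4.5000, 6.5000, 0.0000], [0.0000, 6.0000, 3.5000], [5.0000, 1.0000, 8.0000]] (det J = 314.0000).
Solving J·Δ = −F gives Δ = (-0.9686, 1.7090, 1.6417).
Then the next iterate is (x, y, z)₁ = (-2.4686, 0.2090, 0.6417).

(-2.4686, 0.2090, 0.6417)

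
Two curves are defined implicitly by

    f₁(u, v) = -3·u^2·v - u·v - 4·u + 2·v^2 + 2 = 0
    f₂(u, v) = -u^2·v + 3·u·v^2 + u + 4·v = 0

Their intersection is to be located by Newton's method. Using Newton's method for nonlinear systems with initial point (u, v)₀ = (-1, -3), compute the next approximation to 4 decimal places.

At (-1, -3): F = (30.0000, -37.0000).
Jacobian J = [[-6·u·v - v - 4, -3·u^2 - u + 4·v], [-2·u·v + 3·v^2 + 1, -u^2 + 6·u·v + 4]].
At the point, J = [[-19.0000, -14.0000], [22.0000, 21.0000]] (det J = -91.0000).
Solving J·Δ = −F gives Δ = (1.2308, 0.4725).
Then the next iterate is (u, v)₁ = (0.2308, -2.5275).

(0.2308, -2.5275)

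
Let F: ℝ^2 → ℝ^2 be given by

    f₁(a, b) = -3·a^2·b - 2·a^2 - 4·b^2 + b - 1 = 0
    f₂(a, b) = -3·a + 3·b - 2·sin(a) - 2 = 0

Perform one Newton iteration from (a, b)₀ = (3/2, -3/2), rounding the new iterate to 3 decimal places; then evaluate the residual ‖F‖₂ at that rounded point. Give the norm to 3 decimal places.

At (3/2, -3/2): F = (-5.875, -12.99499).
Jacobian J = [[-6·a·b - 4·a, -3·a^2 - 8·b + 1], [-2·cos(a) - 3, 3]].
At the point, J = [[7.500, 6.250], [-3.14147, 3.000]] (det J = 42.13422).
Solving J·Δ = −F gives Δ = (-1.509, 2.751).
Then the next iterate is (a, b)₁ = (-0.009, 1.251).
Re-evaluating at (-0.009, 1.251): F = (-6.00947, 1.79800), so ‖F‖₂ = 6.273.

6.273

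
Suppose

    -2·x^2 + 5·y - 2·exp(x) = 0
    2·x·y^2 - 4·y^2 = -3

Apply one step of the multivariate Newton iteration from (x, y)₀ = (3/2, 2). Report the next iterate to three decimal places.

(0.550, -0.149)

At (3/2, 2): F = (-3.46338, -1.000).
Jacobian J = [[-4·x - 2·exp(x), 5], [2·y^2, 4·x·y - 8·y]].
At the point, J = [[-14.96338, 5.000], [8.000, -4.000]] (det J = 19.85351).
Solving J·Δ = −F gives Δ = (-0.950, -2.149).
Then the next iterate is (x, y)₁ = (0.550, -0.149).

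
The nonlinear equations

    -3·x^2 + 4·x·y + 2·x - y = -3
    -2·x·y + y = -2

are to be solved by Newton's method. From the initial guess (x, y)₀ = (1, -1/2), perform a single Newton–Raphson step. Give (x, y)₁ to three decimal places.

(3.667, 4.667)

At (1, -1/2): F = (0.500, 2.500).
Jacobian J = [[-6·x + 4·y + 2, 4·x - 1], [-2·y, -2·x + 1]].
At the point, J = [[-6.000, 3.000], [1.000, -1.000]] (det J = 3.000).
Solving J·Δ = −F gives Δ = (2.667, 5.167).
Then the next iterate is (x, y)₁ = (3.667, 4.667).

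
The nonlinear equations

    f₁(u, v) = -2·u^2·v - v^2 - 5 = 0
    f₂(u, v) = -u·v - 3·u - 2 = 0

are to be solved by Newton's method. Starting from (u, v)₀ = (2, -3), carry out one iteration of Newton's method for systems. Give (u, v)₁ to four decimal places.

At (2, -3): F = (10.0000, -2.0000).
Jacobian J = [[-4·u·v, -2·u^2 - 2·v], [-v - 3, -u]].
At the point, J = [[24.0000, -2.0000], [0.0000, -2.0000]] (det J = -48.0000).
Solving J·Δ = −F gives Δ = (-0.5000, -1.0000).
Then the next iterate is (u, v)₁ = (1.5000, -4.0000).

(1.5000, -4.0000)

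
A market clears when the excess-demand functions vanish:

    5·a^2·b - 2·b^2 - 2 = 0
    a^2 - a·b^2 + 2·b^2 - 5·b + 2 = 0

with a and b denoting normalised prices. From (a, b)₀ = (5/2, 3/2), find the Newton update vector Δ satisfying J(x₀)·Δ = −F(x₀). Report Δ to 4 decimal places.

(-0.8077, -0.3994)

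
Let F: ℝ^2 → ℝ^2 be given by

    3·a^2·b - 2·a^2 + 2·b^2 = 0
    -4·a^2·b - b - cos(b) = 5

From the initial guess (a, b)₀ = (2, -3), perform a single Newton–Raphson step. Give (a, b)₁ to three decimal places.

At (2, -3): F = (-26.000, 46.98999).
Jacobian J = [[6·a·b - 4·a, 3·a^2 + 4·b], [-8·a·b, -4·a^2 + sin(b) - 1]].
At the point, J = [[-44.000, 0.000], [48.000, -17.14112]] (det J = 754.20928).
Solving J·Δ = −F gives Δ = (-0.591, 1.087).
Then the next iterate is (a, b)₁ = (1.409, -1.913).

(1.409, -1.913)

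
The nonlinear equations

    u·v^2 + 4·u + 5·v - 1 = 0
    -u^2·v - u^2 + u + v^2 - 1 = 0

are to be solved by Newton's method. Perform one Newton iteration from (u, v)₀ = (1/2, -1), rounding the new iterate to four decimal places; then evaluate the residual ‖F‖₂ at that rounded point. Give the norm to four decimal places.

At (1/2, -1): F = (-3.5000, 0.5000).
Jacobian J = [[v^2 + 4, 2·u·v + 5], [-2·u·v - 2·u + 1, -u^2 + 2·v]].
At the point, J = [[5.0000, 4.0000], [1.0000, -2.2500]] (det J = -15.2500).
Solving J·Δ = −F gives Δ = (0.3852, 0.3934).
Then the next iterate is (u, v)₁ = (0.8852, -0.6066).
Re-evaluating at (0.8852, -0.6066): F = (-0.166479, -0.055096), so ‖F‖₂ = 0.1754.

0.1754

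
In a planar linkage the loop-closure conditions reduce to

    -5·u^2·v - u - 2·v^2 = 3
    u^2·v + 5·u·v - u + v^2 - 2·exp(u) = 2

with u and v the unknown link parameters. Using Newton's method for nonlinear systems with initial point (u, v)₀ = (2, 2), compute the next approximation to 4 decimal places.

(1.1361, 1.3721)

At (2, 2): F = (-53.0000, 13.221888).
Jacobian J = [[-10·u·v - 1, -5·u^2 - 4·v], [2·u·v + 5·v - 2·exp(u) - 1, u^2 + 5·u + 2·v]].
At the point, J = [[-41.0000, -28.0000], [2.221888, 18.0000]] (det J = -675.787142).
Solving J·Δ = −F gives Δ = (-0.8639, -0.6279).
Then the next iterate is (u, v)₁ = (1.1361, 1.3721).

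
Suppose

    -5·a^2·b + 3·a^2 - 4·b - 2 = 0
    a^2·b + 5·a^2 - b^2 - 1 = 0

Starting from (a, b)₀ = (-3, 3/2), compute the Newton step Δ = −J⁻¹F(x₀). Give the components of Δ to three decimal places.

(1.382, -0.229)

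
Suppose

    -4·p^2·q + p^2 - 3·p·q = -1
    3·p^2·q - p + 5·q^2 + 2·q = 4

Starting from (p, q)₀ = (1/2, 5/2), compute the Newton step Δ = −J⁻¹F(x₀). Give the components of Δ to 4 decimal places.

(-0.1238, -1.1827)

At (1/2, 5/2): F = (-5.0000, 33.6250).
Jacobian J = [[-8·p·q + 2·p - 3·q, -4·p^2 - 3·p], [6·p·q - 1, 3·p^2 + 10·q + 2]].
At the point, J = [[-16.5000, -2.5000], [6.5000, 27.7500]] (det J = -441.6250).
Solving J·Δ = −F gives Δ = (-0.1238, -1.1827).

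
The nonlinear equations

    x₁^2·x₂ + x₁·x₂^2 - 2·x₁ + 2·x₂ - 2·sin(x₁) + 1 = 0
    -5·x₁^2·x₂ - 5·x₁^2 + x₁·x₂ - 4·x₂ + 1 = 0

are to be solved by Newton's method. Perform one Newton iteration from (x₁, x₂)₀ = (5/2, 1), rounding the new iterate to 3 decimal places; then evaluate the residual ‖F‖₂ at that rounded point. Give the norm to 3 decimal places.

At (5/2, 1): F = (5.55306, -63.000).
Jacobian J = [[2·x₁·x₂ + x₂^2 - 2·cos(x₁) - 2, x₁^2 + 2·x₁·x₂ + 2], [-10·x₁·x₂ - 10·x₁ + x₂, -5·x₁^2 + x₁ - 4]].
At the point, J = [[5.60229, 13.250], [-49.000, -32.750]] (det J = 465.77509).
Solving J·Δ = −F gives Δ = (-1.402, 0.174).
Then the next iterate is (x₁, x₂)₁ = (1.098, 1.174).
Re-evaluating at (1.098, 1.174): F = (2.30013, -15.51186), so ‖F‖₂ = 15.681.

15.681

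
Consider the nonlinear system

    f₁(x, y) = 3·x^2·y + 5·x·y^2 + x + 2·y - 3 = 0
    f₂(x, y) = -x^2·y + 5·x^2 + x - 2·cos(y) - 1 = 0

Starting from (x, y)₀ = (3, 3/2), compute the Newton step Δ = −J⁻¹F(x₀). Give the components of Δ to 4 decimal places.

(-1.5816, -0.2050)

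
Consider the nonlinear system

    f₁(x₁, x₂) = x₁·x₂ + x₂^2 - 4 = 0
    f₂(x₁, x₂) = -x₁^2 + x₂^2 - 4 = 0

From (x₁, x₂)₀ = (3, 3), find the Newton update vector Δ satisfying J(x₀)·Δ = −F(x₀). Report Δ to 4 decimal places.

At (3, 3): F = (14.0000, -4.0000).
Jacobian J = [[x₂, x₁ + 2·x₂], [-2·x₁, 2·x₂]].
At the point, J = [[3.0000, 9.0000], [-6.0000, 6.0000]] (det J = 72.0000).
Solving J·Δ = −F gives Δ = (-1.6667, -1.0000).

(-1.6667, -1.0000)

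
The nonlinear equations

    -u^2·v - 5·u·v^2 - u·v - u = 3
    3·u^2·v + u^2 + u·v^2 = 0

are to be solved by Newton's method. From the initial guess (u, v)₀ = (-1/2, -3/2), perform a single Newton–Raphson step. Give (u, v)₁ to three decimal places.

At (-1/2, -3/2): F = (2.750, -2.000).
Jacobian J = [[-2·u·v - 5·v^2 - v - 1, -u^2 - 10·u·v - u], [6·u·v + 2·u + v^2, 3·u^2 + 2·u·v]].
At the point, J = [[-12.250, -7.250], [5.750, 2.250]] (det J = 14.125).
Solving J·Δ = −F gives Δ = (0.588, -0.615).
Then the next iterate is (u, v)₁ = (0.088, -2.115).

(0.088, -2.115)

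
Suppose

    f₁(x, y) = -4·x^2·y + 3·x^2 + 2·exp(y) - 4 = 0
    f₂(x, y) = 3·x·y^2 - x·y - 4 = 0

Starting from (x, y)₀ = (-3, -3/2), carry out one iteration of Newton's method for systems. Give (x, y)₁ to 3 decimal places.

At (-3, -3/2): F = (77.44626, -28.750).
Jacobian J = [[-8·x·y + 6·x, -4·x^2 + 2·exp(y)], [3·y^2 - y, 6·x·y - x]].
At the point, J = [[-54.000, -35.55374], [8.250, 30.000]] (det J = -1326.68165).
Solving J·Δ = −F gives Δ = (0.981, 0.689).
Then the next iterate is (x, y)₁ = (-2.019, -0.811).

(-2.019, -0.811)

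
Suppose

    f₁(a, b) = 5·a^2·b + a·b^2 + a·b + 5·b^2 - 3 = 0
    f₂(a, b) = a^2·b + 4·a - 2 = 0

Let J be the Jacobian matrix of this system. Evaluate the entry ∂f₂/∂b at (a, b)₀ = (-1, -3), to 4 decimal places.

∂f₂/∂b = a^2.
At (-1, -3) this is 1.0000.

1.0000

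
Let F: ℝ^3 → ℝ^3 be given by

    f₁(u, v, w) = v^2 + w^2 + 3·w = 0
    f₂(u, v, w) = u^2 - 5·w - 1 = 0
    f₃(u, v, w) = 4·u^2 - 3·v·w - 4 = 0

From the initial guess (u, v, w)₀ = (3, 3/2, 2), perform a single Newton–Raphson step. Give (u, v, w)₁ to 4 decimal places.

At (3, 3/2, 2): F = (12.2500, -2.0000, 23.0000).
Jacobian J = [[0, 2·v, 2·w + 3], [2·u, 0, -5], [8·u, -3·w, -3·v]].
At the point, J = [[0.0000, 3.0000, 7.0000], [6.0000, 0.0000, -5.0000], [24.0000, -6.0000, -4.5000]] (det J = -531.0000).
Solving J·Δ = −F gives Δ = (-1.2345, 0.3065, -1.8814).
Then the next iterate is (u, v, w)₁ = (1.7655, 1.8065, 0.1186).

(1.7655, 1.8065, 0.1186)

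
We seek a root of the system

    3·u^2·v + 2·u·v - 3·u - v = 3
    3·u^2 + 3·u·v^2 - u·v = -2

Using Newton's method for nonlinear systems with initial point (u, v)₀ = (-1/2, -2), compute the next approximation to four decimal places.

(-0.6638, -1.0690)

At (-1/2, -2): F = (1.0000, -4.2500).
Jacobian J = [[6·u·v + 2·v - 3, 3·u^2 + 2·u - 1], [6·u + 3·v^2 - v, 6·u·v - u]].
At the point, J = [[-1.0000, -1.2500], [11.0000, 6.5000]] (det J = 7.2500).
Solving J·Δ = −F gives Δ = (-0.1638, 0.9310).
Then the next iterate is (u, v)₁ = (-0.6638, -1.0690).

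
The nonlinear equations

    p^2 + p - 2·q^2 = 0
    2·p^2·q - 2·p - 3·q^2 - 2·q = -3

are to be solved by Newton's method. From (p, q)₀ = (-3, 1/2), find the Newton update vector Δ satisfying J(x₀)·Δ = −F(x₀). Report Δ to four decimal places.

(1.2840, -0.4599)

At (-3, 1/2): F = (5.5000, 16.2500).
Jacobian J = [[2·p + 1, -4·q], [4·p·q - 2, 2·p^2 - 6·q - 2]].
At the point, J = [[-5.0000, -2.0000], [-8.0000, 13.0000]] (det J = -81.0000).
Solving J·Δ = −F gives Δ = (1.2840, -0.4599).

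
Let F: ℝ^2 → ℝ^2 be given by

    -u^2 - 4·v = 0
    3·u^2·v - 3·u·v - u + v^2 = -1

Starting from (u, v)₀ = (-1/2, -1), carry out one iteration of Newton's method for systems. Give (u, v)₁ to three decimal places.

(-0.596, -0.086)

At (-1/2, -1): F = (3.750, 0.250).
Jacobian J = [[-2·u, -4], [6·u·v - 3·v - 1, 3·u^2 - 3·u + 2·v]].
At the point, J = [[1.000, -4.000], [5.000, 0.250]] (det J = 20.250).
Solving J·Δ = −F gives Δ = (-0.096, 0.914).
Then the next iterate is (u, v)₁ = (-0.596, -0.086).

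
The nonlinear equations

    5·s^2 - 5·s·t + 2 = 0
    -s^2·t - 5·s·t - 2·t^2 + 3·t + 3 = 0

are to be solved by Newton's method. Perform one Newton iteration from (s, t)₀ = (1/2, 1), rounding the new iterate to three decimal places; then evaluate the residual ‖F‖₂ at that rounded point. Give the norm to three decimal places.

0.221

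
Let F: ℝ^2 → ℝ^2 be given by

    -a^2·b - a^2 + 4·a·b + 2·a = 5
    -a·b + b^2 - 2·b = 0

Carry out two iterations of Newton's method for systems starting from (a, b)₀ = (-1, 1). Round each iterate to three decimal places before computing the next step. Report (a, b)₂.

(-0.114, 1.886)

At (-1, 1): F = (-13.000, 0.000).
Jacobian J = [[-2·a·b - 2·a + 4·b + 2, -a^2 + 4·a], [-b, -a + 2·b - 2]].
At the point, J = [[10.000, -5.000], [-1.000, 1.000]] (det J = 5.000).
Solving J·Δ = −F gives Δ = (2.600, 2.600).
Then the next iterate is (a, b)₁ = (1.600, 3.600).
Round to (1.600, 3.600) and repeat: F = (9.464, 0.000), J = [[1.680, 3.840], [-3.600, 3.600]].
Δ = (-1.714, -1.714), so (a, b)₂ = (-0.114, 1.886).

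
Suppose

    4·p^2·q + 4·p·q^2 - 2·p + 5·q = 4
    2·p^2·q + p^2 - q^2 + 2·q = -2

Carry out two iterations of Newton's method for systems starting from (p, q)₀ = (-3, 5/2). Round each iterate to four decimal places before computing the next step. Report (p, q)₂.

At (-3, 5/2): F = (29.5000, 54.7500).
Jacobian J = [[8·p·q + 4·q^2 - 2, 4·p^2 + 8·p·q + 5], [4·p·q + 2·p, 2·p^2 - 2·q + 2]].
At the point, J = [[-37.0000, -19.0000], [-36.0000, 15.0000]] (det J = -1239.0000).
Solving J·Δ = −F gives Δ = (1.1967, -0.7778).
Then the next iterate is (p, q)₁ = (-1.8033, 1.7222).
Round to (-1.8033, 1.7222) and repeat: F = (9.225071, 16.931131), J = [[-14.981255, -6.837583], [-16.029173, 5.059382]].
Δ = (0.8762, -0.5706), so (p, q)₂ = (-0.9271, 1.1516).

(-0.9271, 1.1516)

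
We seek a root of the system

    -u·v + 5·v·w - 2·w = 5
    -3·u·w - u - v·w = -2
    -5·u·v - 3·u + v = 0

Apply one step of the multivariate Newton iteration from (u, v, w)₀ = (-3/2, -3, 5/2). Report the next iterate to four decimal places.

(-0.8214, -1.4874, 0.8066)

At (-3/2, -3, 5/2): F = (-52.0000, 22.2500, -21.0000).
Jacobian J = [[-v, -u + 5·w, 5·v - 2], [-3·w - 1, -w, -3·u - v], [-5·v - 3, -5·u + 1, 0]].
At the point, J = [[3.0000, 14.0000, -17.0000], [-8.5000, -2.5000, 7.5000], [12.0000, 8.5000, 0.0000]] (det J = 1787.0000).
Solving J·Δ = −F gives Δ = (0.6786, 1.5126, -1.6934).
Then the next iterate is (u, v, w)₁ = (-0.8214, -1.4874, 0.8066).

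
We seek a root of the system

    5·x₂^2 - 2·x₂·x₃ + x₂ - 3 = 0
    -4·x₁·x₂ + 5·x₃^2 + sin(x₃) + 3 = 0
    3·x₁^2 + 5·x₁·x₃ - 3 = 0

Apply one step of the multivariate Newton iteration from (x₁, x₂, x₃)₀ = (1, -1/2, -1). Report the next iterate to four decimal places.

(0.0217, -1.5272, 0.1957)

At (1, -1/2, -1): F = (-3.2500, 9.158529, -5.0000).
Jacobian J = [[0, 10·x₂ - 2·x₃ + 1, -2·x₂], [-4·x₂, -4·x₁, 10·x₃ + cos(x₃)], [6·x₁ + 5·x₃, 0, 5·x₁]].
At the point, J = [[0.0000, -2.0000, 1.0000], [2.0000, -4.0000, -9.459698], [1.0000, 0.0000, 5.0000]] (det J = 42.919395).
Solving J·Δ = −F gives Δ = (-0.9783, -1.0272, 1.1957).
Then the next iterate is (x₁, x₂, x₃)₁ = (0.0217, -1.5272, 0.1957).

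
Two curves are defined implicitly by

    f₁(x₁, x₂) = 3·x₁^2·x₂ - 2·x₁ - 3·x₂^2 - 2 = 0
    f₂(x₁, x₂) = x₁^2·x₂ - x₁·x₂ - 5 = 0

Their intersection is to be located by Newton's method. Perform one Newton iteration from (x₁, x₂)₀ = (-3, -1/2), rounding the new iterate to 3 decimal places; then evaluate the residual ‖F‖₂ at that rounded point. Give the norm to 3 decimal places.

At (-3, -1/2): F = (-10.250, -11.000).
Jacobian J = [[6·x₁·x₂ - 2, 3·x₁^2 - 6·x₂], [2·x₁·x₂ - x₂, x₁^2 - x₁]].
At the point, J = [[7.000, 30.000], [3.500, 12.000]] (det J = -21.000).
Solving J·Δ = −F gives Δ = (9.857, -1.958).
Then the next iterate is (x₁, x₂)₁ = (6.857, -2.458).
Re-evaluating at (6.857, -2.458): F = (-380.55333, -103.71684), so ‖F‖₂ = 394.434.

394.434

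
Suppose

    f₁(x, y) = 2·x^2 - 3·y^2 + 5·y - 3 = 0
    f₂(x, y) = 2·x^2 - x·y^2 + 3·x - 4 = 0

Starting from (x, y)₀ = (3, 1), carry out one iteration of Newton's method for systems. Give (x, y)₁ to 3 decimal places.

(1.586, 1.034)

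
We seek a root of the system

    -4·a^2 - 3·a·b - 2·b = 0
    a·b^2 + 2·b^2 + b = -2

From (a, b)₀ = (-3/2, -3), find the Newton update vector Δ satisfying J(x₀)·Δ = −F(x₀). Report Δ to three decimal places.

(0.376, 3.442)

At (-3/2, -3): F = (-16.500, 3.500).
Jacobian J = [[-8·a - 3·b, -3·a - 2], [b^2, 2·a·b + 4·b + 1]].
At the point, J = [[21.000, 2.500], [9.000, -2.000]] (det J = -64.500).
Solving J·Δ = −F gives Δ = (0.376, 3.442).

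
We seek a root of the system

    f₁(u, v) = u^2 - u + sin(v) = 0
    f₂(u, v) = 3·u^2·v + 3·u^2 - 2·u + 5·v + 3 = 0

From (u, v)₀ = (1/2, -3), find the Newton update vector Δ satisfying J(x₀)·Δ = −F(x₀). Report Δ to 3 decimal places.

(-2.096, -0.395)

At (1/2, -3): F = (-0.39112, -14.500).
Jacobian J = [[2·u - 1, cos(v)], [6·u·v + 6·u - 2, 3·u^2 + 5]].
At the point, J = [[0.000, -0.98999], [-8.000, 5.750]] (det J = -7.91994).
Solving J·Δ = −F gives Δ = (-2.096, -0.395).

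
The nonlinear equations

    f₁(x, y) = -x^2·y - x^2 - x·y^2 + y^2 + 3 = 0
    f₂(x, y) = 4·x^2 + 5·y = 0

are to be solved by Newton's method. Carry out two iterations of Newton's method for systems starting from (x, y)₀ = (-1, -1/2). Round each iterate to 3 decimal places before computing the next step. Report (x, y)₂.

(7.334, 0.435)

At (-1, -1/2): F = (3.000, 1.500).
Jacobian J = [[-2·x·y - 2·x - y^2, -x^2 - 2·x·y + 2·y], [8·x, 5]].
At the point, J = [[0.750, -3.000], [-8.000, 5.000]] (det J = -20.250).
Solving J·Δ = −F gives Δ = (0.963, 1.241).
Then the next iterate is (x, y)₁ = (-0.037, 0.741).
Round to (-0.037, 0.741) and repeat: F = (3.56701, 3.71048), J = [[-0.42025, 1.53546], [-0.296, 5.000]].
Δ = (7.371, -0.306), so (x, y)₂ = (7.334, 0.435).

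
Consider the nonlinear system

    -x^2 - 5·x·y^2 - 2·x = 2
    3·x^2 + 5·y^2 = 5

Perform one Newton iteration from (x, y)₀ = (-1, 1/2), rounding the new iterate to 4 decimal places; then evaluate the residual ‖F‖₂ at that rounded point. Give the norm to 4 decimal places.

At (-1, 1/2): F = (0.2500, -0.7500).
Jacobian J = [[-2·x - 5·y^2 - 2, -10·x·y], [6·x, 10·y]].
At the point, J = [[-1.2500, 5.0000], [-6.0000, 5.0000]] (det J = 23.7500).
Solving J·Δ = −F gives Δ = (-0.2105, -0.1026).
Then the next iterate is (x, y)₁ = (-1.2105, 0.3974).
Re-evaluating at (-1.2105, 0.3974): F = (-0.088459, 0.185565), so ‖F‖₂ = 0.2056.

0.2056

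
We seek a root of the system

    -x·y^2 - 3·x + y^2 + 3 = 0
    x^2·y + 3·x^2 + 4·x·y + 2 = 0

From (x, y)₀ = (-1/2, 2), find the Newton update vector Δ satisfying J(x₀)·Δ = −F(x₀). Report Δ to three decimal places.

At (-1/2, 2): F = (10.500, -0.750).
Jacobian J = [[-y^2 - 3, -2·x·y + 2·y], [2·x·y + 6·x + 4·y, x^2 + 4·x]].
At the point, J = [[-7.000, 6.000], [3.000, -1.750]] (det J = -5.750).
Solving J·Δ = −F gives Δ = (-2.413, -4.565).

(-2.413, -4.565)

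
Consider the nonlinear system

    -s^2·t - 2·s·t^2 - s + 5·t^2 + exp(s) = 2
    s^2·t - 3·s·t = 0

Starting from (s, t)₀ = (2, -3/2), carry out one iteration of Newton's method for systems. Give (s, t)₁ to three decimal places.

(1.913, 0.065)

At (2, -3/2): F = (11.63906, 3.000).
Jacobian J = [[-2·s·t - 2·t^2 + exp(s) - 1, -s^2 - 4·s·t + 10·t], [2·s·t - 3·t, s^2 - 3·s]].
At the point, J = [[7.88906, -7.000], [-1.500, -2.000]] (det J = -26.27811).
Solving J·Δ = −F gives Δ = (-0.087, 1.565).
Then the next iterate is (s, t)₁ = (1.913, 0.065).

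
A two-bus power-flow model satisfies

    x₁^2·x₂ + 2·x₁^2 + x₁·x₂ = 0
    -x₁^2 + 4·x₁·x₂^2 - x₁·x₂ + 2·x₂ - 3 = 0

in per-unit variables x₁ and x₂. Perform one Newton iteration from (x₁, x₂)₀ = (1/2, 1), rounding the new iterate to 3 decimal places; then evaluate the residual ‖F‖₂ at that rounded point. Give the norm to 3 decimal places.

0.389

At (1/2, 1): F = (1.250, 0.250).
Jacobian J = [[2·x₁·x₂ + 4·x₁ + x₂, x₁^2 + x₁], [-2·x₁ + 4·x₂^2 - x₂, 8·x₁·x₂ - x₁ + 2]].
At the point, J = [[4.000, 0.750], [2.000, 5.500]] (det J = 20.500).
Solving J·Δ = −F gives Δ = (-0.326, 0.073).
Then the next iterate is (x₁, x₂)₁ = (0.174, 1.073).
Re-evaluating at (0.174, 1.073): F = (0.27974, -0.26965), so ‖F‖₂ = 0.389.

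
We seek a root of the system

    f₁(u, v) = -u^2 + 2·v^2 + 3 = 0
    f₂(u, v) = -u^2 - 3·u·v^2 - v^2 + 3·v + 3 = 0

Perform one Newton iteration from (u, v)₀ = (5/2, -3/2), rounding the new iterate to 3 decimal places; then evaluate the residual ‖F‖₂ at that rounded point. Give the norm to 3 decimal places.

7.382

At (5/2, -3/2): F = (1.250, -26.875).
Jacobian J = [[-2·u, 4·v], [-2·u - 3·v^2, -6·u·v - 2·v + 3]].
At the point, J = [[-5.000, -6.000], [-11.750, 28.500]] (det J = -213.000).
Solving J·Δ = −F gives Δ = (-0.590, 0.700).
Then the next iterate is (u, v)₁ = (1.910, -0.800).
Re-evaluating at (1.910, -0.800): F = (0.63190, -7.35530), so ‖F‖₂ = 7.382.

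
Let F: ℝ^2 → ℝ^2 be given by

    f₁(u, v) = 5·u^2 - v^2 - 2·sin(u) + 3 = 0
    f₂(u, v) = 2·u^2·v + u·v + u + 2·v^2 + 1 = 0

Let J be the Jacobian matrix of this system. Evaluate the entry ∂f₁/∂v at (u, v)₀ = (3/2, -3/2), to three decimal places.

3.000

∂f₁/∂v = -2·v.
At (3/2, -3/2) this is 3.000.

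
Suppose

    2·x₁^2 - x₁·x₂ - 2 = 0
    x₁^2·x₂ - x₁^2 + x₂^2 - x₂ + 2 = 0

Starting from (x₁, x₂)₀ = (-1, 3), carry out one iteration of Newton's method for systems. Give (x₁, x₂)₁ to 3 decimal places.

At (-1, 3): F = (3.000, 10.000).
Jacobian J = [[4·x₁ - x₂, -x₁], [2·x₁·x₂ - 2·x₁, x₁^2 + 2·x₂ - 1]].
At the point, J = [[-7.000, 1.000], [-4.000, 6.000]] (det J = -38.000).
Solving J·Δ = −F gives Δ = (0.211, -1.526).
Then the next iterate is (x₁, x₂)₁ = (-0.789, 1.474).

(-0.789, 1.474)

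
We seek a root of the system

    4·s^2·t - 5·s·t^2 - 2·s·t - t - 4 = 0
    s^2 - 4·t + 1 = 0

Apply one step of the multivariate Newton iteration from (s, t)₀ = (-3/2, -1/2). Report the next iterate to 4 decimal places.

At (-3/2, -1/2): F = (-7.6250, 5.2500).
Jacobian J = [[8·s·t - 5·t^2 - 2·t, 4·s^2 - 10·s·t - 2·s - 1], [2·s, -4]].
At the point, J = [[5.7500, 3.5000], [-3.0000, -4.0000]] (det J = -12.5000).
Solving J·Δ = −F gives Δ = (0.9700, 0.5850).
Then the next iterate is (s, t)₁ = (-0.5300, 0.0850).

(-0.5300, 0.0850)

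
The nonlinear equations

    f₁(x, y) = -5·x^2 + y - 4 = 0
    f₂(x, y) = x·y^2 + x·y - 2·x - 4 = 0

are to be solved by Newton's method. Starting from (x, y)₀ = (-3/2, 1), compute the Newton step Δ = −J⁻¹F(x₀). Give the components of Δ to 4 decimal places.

(1.0093, -0.8889)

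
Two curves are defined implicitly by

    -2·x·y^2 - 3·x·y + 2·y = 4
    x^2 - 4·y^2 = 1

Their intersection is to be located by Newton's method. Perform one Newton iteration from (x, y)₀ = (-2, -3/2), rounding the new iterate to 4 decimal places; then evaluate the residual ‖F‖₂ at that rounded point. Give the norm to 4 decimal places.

At (-2, -3/2): F = (-7.0000, -6.0000).
Jacobian J = [[-2·y^2 - 3·y, -4·x·y - 3·x + 2], [2·x, -8·y]].
At the point, J = [[0.0000, -4.0000], [-4.0000, 12.0000]] (det J = -16.0000).
Solving J·Δ = −F gives Δ = (-6.7500, -1.7500).
Then the next iterate is (x, y)₁ = (-8.7500, -3.2500).
Re-evaluating at (-8.7500, -3.2500): F = (89.031250, 33.3125), so ‖F‖₂ = 95.0594.

95.0594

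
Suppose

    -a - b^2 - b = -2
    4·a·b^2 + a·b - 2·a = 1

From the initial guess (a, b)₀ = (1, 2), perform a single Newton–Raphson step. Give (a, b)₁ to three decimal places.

At (1, 2): F = (-5.000, 15.000).
Jacobian J = [[-1, -2·b - 1], [4·b^2 + b - 2, 8·a·b + a]].
At the point, J = [[-1.000, -5.000], [16.000, 17.000]] (det J = 63.000).
Solving J·Δ = −F gives Δ = (0.159, -1.032).
Then the next iterate is (a, b)₁ = (1.159, 0.968).

(1.159, 0.968)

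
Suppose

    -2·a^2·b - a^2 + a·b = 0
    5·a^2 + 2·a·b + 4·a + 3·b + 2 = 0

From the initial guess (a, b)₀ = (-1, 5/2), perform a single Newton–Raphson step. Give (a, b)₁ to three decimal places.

(-1.696, -3.696)

At (-1, 5/2): F = (-8.500, 5.500).
Jacobian J = [[-4·a·b - 2·a + b, -2·a^2 + a], [10·a + 2·b + 4, 2·a + 3]].
At the point, J = [[14.500, -3.000], [-1.000, 1.000]] (det J = 11.500).
Solving J·Δ = −F gives Δ = (-0.696, -6.196).
Then the next iterate is (a, b)₁ = (-1.696, -3.696).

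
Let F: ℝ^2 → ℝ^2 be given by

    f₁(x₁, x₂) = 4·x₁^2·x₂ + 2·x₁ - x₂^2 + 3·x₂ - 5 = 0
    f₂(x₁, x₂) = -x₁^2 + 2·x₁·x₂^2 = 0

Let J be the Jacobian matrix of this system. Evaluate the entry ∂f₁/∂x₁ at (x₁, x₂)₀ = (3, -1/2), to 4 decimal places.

-10.0000

∂f₁/∂x₁ = 8·x₁·x₂ + 2.
At (3, -1/2) this is -10.0000.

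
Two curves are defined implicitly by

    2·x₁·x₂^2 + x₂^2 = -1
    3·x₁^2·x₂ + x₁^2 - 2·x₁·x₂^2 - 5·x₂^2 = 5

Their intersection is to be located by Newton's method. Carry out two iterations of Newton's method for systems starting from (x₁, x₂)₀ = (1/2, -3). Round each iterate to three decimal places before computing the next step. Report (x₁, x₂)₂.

(1.328, -0.033)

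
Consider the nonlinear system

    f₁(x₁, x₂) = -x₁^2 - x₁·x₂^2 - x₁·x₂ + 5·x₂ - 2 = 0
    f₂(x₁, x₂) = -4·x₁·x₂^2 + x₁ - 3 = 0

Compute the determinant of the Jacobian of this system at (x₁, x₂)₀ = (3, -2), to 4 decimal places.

J = [[-2·x₁ - x₂^2 - x₂, -2·x₁·x₂ - x₁ + 5], [-4·x₂^2 + 1, -8·x₁·x₂]].
At the point, J = [[-8.0000, 14.0000], [-15.0000, 48.0000]].
det J = -174.0000.

-174.0000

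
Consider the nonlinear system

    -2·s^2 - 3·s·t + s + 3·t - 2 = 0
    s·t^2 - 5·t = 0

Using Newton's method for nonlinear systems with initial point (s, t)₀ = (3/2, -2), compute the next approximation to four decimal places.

(10.7000, 2.8000)

At (3/2, -2): F = (-2.0000, 16.0000).
Jacobian J = [[-4·s - 3·t + 1, -3·s + 3], [t^2, 2·s·t - 5]].
At the point, J = [[1.0000, -1.5000], [4.0000, -11.0000]] (det J = -5.0000).
Solving J·Δ = −F gives Δ = (9.2000, 4.8000).
Then the next iterate is (s, t)₁ = (10.7000, 2.8000).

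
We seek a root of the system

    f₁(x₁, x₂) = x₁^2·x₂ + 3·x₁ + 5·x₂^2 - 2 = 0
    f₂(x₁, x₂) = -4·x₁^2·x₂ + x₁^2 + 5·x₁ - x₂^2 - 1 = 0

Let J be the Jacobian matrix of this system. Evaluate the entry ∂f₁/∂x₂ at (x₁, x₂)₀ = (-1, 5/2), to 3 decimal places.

∂f₁/∂x₂ = x₁^2 + 10·x₂.
At (-1, 5/2) this is 26.000.

26.000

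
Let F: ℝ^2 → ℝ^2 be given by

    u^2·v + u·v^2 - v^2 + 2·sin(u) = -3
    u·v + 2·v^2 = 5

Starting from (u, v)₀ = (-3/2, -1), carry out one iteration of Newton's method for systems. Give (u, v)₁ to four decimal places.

(0.5268, -1.6412)

At (-3/2, -1): F = (-3.744990, -1.5000).
Jacobian J = [[2·u·v + v^2 + 2·cos(u), u^2 + 2·u·v - 2·v], [v, u + 4·v]].
At the point, J = [[4.141474, 7.2500], [-1.0000, -5.5000]] (det J = -15.528109).
Solving J·Δ = −F gives Δ = (2.0268, -0.6412).
Then the next iterate is (u, v)₁ = (0.5268, -1.6412).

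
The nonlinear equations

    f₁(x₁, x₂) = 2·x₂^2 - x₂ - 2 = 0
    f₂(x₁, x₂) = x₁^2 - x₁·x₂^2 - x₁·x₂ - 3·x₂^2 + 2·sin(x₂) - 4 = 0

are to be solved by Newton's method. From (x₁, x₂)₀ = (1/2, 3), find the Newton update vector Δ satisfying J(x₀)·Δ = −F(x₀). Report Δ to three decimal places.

At (1/2, 3): F = (13.000, -36.46776).
Jacobian J = [[0, 4·x₂ - 1], [2·x₁ - x₂^2 - x₂, -2·x₁·x₂ - x₁ - 6·x₂ + 2·cos(x₂)]].
At the point, J = [[0.000, 11.000], [-11.000, -23.47998]] (det J = 121.000).
Solving J·Δ = −F gives Δ = (-0.793, -1.182).

(-0.793, -1.182)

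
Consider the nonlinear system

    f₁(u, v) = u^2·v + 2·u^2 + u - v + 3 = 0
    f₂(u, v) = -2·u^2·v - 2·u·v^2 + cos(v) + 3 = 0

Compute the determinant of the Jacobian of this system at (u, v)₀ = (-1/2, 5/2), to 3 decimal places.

J = [[2·u·v + 4·u + 1, u^2 - 1], [-4·u·v - 2·v^2, -2·u^2 - 4·u·v - sin(v)]].
At the point, J = [[-3.500, -0.750], [-7.500, 3.90153]].
det J = -19.280.

-19.280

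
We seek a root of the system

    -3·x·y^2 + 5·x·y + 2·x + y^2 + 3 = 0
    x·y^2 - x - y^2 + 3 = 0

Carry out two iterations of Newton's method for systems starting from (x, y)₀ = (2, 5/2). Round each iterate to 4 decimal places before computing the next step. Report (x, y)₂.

(1.9747, 4.8586)

At (2, 5/2): F = (0.7500, 7.2500).
Jacobian J = [[-3·y^2 + 5·y + 2, -6·x·y + 5·x + 2·y], [y^2 - 1, 2·x·y - 2·y]].
At the point, J = [[-4.2500, -15.0000], [5.2500, 5.0000]] (det J = 57.5000).
Solving J·Δ = −F gives Δ = (-1.9565, 0.6043).
Then the next iterate is (x, y)₁ = (0.0435, 3.1043).
Round to (0.0435, 3.1043) and repeat: F = (12.141277, -6.260983), J = [[-11.388535, 5.615878], [8.636678, -5.938526]].
Δ = (1.9312, 1.7543), so (x, y)₂ = (1.9747, 4.8586).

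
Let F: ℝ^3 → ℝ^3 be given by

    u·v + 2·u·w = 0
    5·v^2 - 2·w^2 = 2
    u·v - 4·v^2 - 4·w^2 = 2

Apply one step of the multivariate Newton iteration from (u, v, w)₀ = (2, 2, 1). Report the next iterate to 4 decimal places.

(1.2462, 1.0462, 0.2308)

At (2, 2, 1): F = (8.0000, 16.0000, -18.0000).
Jacobian J = [[v + 2·w, u, 2·u], [0, 10·v, -4·w], [v, u - 8·v, -8·w]].
At the point, J = [[4.0000, 2.0000, 4.0000], [0.0000, 20.0000, -4.0000], [2.0000, -14.0000, -8.0000]] (det J = -1040.0000).
Solving J·Δ = −F gives Δ = (-0.7538, -0.9538, -0.7692).
Then the next iterate is (u, v, w)₁ = (1.2462, 1.0462, 0.2308).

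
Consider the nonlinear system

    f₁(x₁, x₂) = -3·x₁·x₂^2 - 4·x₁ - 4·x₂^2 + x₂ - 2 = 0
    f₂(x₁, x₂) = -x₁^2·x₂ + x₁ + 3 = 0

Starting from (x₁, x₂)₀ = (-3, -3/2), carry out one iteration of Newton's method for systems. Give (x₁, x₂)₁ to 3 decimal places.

(-2.262, -0.656)

At (-3, -3/2): F = (19.750, 13.500).
Jacobian J = [[-3·x₂^2 - 4, -6·x₁·x₂ - 8·x₂ + 1], [-2·x₁·x₂ + 1, -x₁^2]].
At the point, J = [[-10.750, -14.000], [-8.000, -9.000]] (det J = -15.250).
Solving J·Δ = −F gives Δ = (0.738, 0.844).
Then the next iterate is (x₁, x₂)₁ = (-2.262, -0.656).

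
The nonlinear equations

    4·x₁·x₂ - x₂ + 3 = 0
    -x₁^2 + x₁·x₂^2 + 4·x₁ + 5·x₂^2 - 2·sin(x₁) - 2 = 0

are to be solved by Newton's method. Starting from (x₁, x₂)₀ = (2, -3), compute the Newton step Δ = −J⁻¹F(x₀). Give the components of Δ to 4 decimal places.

(-0.7209, 1.3355)

At (2, -3): F = (-18.0000, 63.181405).
Jacobian J = [[4·x₂, 4·x₁ - 1], [-2·x₁ + x₂^2 - 2·cos(x₁) + 4, 2·x₁·x₂ + 10·x₂]].
At the point, J = [[-12.0000, 7.0000], [9.832294, -42.0000]] (det J = 435.173944).
Solving J·Δ = −F gives Δ = (-0.7209, 1.3355).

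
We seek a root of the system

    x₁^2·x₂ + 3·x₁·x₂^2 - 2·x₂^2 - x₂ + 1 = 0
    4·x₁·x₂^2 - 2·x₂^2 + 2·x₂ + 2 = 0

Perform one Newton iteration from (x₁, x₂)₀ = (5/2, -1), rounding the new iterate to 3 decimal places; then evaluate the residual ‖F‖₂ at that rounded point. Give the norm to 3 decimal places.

At (5/2, -1): F = (1.250, 8.000).
Jacobian J = [[2·x₁·x₂ + 3·x₂^2, x₁^2 + 6·x₁·x₂ - 4·x₂ - 1], [4·x₂^2, 8·x₁·x₂ - 4·x₂ + 2]].
At the point, J = [[-2.000, -5.750], [4.000, -14.000]] (det J = 51.000).
Solving J·Δ = −F gives Δ = (-0.559, 0.412).
Then the next iterate is (x₁, x₂)₁ = (1.941, -0.588).
Re-evaluating at (1.941, -0.588): F = (0.69450, 2.81687), so ‖F‖₂ = 2.901.

2.901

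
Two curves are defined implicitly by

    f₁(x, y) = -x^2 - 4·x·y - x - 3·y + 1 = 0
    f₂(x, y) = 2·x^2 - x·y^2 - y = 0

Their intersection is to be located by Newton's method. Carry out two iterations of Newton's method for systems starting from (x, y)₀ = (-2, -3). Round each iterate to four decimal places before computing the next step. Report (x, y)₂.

(-1.6318, 0.4543)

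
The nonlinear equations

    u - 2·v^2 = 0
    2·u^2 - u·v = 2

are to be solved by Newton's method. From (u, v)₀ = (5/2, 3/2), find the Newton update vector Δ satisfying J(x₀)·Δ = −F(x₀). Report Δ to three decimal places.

(-0.938, -0.490)

At (5/2, 3/2): F = (-2.000, 6.750).
Jacobian J = [[1, -4·v], [4·u - v, -u]].
At the point, J = [[1.000, -6.000], [8.500, -2.500]] (det J = 48.500).
Solving J·Δ = −F gives Δ = (-0.938, -0.490).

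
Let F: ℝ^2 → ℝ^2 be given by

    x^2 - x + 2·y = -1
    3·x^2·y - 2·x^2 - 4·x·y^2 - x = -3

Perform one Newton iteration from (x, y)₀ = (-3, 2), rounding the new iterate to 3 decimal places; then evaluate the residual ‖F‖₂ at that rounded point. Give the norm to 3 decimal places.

15.772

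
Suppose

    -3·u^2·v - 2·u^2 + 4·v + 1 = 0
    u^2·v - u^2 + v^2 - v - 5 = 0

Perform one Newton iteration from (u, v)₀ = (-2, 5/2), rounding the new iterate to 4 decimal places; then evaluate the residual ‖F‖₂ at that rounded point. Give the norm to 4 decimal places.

At (-2, 5/2): F = (-27.0000, 4.7500).
Jacobian J = [[-6·u·v - 4·u, -3·u^2 + 4], [2·u·v - 2·u, u^2 + 2·v - 1]].
At the point, J = [[38.0000, -8.0000], [-6.0000, 8.0000]] (det J = 256.0000).
Solving J·Δ = −F gives Δ = (0.6953, -0.0723).
Then the next iterate is (u, v)₁ = (-1.3047, 2.4277).
Re-evaluating at (-1.3047, 2.4277): F = (-5.091284, 0.896318), so ‖F‖₂ = 5.1696.

5.1696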